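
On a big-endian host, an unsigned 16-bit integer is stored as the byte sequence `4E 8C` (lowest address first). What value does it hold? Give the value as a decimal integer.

Big-endian: lowest address holds the most-significant byte.
The bytes are already most-significant first: 0x4E8C.
0x4E8C = 20108.

20108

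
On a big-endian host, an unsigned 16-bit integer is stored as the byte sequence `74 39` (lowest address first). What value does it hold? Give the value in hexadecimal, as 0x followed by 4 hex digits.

In big-endian order the high byte comes first in memory.
The bytes are already most-significant first: 0x7439.

0x7439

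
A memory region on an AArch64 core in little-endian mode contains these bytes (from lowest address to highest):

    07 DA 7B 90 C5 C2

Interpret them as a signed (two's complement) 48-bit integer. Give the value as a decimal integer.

Little-endian: lowest address holds the least-significant byte.
Reassemble most-significant byte first: C2 C5 90 7B DA 07 → 0xC2C5907BDA07.
Top bit is set, so as a signed 48-bit value this is 0xC2C5907BDA07 − 2^48 = -67321188328953.

-67321188328953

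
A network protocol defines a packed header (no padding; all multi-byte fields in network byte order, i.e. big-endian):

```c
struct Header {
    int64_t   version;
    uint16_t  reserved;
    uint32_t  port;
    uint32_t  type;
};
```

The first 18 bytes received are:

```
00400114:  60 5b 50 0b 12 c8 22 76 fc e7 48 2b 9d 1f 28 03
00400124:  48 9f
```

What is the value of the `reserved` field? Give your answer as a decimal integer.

64743

`reserved` follows `version` (8 bytes), so it starts at byte offset 8 and occupies 2 bytes.
Bytes at offsets 8..9: FC E7.
Big-endian stores the most-significant byte at the lowest address.
The bytes are already most-significant first: 0xFCE7.
0xFCE7 = 64743.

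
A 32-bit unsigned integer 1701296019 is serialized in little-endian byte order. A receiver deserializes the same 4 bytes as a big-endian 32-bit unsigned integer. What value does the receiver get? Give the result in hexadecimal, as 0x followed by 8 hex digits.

0x93B76765

1701296019 in 32-bit hexadecimal is 0x6567B793.
Stored little-endian, the bytes at ascending addresses are 93 B7 67 65.
Read back as big-endian, the last byte is least significant, giving 0x93B76765.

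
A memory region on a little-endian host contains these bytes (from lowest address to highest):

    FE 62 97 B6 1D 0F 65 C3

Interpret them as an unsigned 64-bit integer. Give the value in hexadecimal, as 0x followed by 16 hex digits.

0xC3650F1DB69762FE

Little-endian stores the least-significant byte at the lowest address.
Reassemble most-significant byte first: C3 65 0F 1D B6 97 62 FE → 0xC3650F1DB69762FE.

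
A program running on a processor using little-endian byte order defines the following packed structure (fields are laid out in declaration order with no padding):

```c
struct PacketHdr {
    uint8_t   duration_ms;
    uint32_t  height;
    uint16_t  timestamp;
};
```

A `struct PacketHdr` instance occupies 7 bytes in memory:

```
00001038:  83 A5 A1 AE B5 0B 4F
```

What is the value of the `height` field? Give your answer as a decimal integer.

3048120741

`height` follows `duration_ms` (1 byte), so it starts at byte offset 1 and occupies 4 bytes.
Bytes at offsets 1..4: A5 A1 AE B5.
In little-endian order the low byte comes first in memory.
Reassemble most-significant byte first: B5 AE A1 A5 → 0xB5AEA1A5.
0xB5AEA1A5 = 3048120741.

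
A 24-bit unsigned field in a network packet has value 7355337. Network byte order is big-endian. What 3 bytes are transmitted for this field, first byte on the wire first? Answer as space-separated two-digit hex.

7355337 in hexadecimal, padded to 24 bits, is 0x703BC9.
Split into bytes (most-significant first): 70 3B C9.
In big-endian order the high byte comes first in memory.
So the memory order matches the most-significant-first order: 70 3B C9.

70 3B C9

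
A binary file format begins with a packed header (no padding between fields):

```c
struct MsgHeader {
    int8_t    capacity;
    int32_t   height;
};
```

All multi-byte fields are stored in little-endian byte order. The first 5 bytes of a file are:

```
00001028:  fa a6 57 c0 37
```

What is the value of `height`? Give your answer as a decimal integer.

`height` follows `capacity` (1 byte), so it starts at byte offset 1 and occupies 4 bytes.
Bytes at offsets 1..4: A6 57 C0 37.
Little-endian: lowest address holds the least-significant byte.
Reassemble most-significant byte first: 37 C0 57 A6 → 0x37C057A6.
0x37C057A6 = 935352230.

935352230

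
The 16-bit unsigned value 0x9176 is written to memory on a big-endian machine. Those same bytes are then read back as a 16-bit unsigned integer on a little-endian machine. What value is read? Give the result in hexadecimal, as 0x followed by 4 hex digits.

0x7691

Stored big-endian, the bytes at ascending addresses are 91 76.
Read back as little-endian, the first byte is least significant, giving 0x7691.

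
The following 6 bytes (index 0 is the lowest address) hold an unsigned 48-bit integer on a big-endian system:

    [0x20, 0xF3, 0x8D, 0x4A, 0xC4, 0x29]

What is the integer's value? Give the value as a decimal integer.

Big-endian: lowest address holds the most-significant byte.
The bytes are already most-significant first: 0x20F38D4AC429.
0x20F38D4AC429 = 36230419629097.

36230419629097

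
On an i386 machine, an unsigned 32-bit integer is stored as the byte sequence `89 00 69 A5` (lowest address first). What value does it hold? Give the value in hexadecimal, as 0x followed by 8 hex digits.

In little-endian order the low byte comes first in memory.
Reassemble most-significant byte first: A5 69 00 89 → 0xA5690089.

0xA5690089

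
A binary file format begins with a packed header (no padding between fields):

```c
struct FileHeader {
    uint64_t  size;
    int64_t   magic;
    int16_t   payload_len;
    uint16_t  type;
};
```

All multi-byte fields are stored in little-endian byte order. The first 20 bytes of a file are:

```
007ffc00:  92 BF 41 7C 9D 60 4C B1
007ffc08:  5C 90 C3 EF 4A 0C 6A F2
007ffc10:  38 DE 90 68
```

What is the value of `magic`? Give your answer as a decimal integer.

-978956453009977252

`magic` follows `size` (8 bytes), so it starts at byte offset 8 and occupies 8 bytes.
Bytes at offsets 8..15: 5C 90 C3 EF 4A 0C 6A F2.
Little-endian stores the least-significant byte at the lowest address.
Reassemble most-significant byte first: F2 6A 0C 4A EF C3 90 5C → 0xF26A0C4AEFC3905C.
Top bit is set, so as a signed 64-bit value this is 0xF26A0C4AEFC3905C − 2^64 = -978956453009977252.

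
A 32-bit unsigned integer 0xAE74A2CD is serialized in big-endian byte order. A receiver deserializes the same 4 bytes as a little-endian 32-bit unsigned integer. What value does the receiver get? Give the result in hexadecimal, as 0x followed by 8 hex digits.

0xCDA274AE

Stored big-endian, the bytes at ascending addresses are AE 74 A2 CD.
Read back as little-endian, the first byte is least significant, giving 0xCDA274AE.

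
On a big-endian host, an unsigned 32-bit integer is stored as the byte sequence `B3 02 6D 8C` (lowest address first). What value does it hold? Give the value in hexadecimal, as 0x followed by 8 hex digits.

0xB3026D8C

Big-endian stores the most-significant byte at the lowest address.
The bytes are already most-significant first: 0xB3026D8C.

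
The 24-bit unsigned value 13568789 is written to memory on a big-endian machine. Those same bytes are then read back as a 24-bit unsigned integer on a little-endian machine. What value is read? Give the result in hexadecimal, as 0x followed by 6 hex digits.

0x150BCF

13568789 in 24-bit hexadecimal is 0xCF0B15.
Stored big-endian, the bytes at ascending addresses are CF 0B 15.
Read back as little-endian, the first byte is least significant, giving 0x150BCF.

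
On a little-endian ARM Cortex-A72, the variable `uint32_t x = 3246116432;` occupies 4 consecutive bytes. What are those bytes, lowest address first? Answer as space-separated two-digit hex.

50 CE 7B C1

3246116432 in hexadecimal, padded to 32 bits, is 0xC17BCE50.
Split into bytes (most-significant first): C1 7B CE 50.
In little-endian order the low byte comes first in memory.
So at ascending addresses the bytes are 50 CE 7B C1.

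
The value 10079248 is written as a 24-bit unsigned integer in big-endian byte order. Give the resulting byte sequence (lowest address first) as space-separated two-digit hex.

99 CC 10

10079248 in hexadecimal, padded to 24 bits, is 0x99CC10.
Split into bytes (most-significant first): 99 CC 10.
Big-endian: lowest address holds the most-significant byte.
So the memory order matches the most-significant-first order: 99 CC 10.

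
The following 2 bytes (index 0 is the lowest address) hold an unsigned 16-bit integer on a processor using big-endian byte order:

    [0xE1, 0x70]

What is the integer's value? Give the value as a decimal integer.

Big-endian: lowest address holds the most-significant byte.
The bytes are already most-significant first: 0xE170.
0xE170 = 57712.

57712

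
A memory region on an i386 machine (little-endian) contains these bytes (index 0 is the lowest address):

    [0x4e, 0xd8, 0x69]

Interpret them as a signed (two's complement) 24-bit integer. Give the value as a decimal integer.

6936654

Little-endian: lowest address holds the least-significant byte.
Reassemble most-significant byte first: 69 D8 4E → 0x69D84E.
0x69D84E = 6936654.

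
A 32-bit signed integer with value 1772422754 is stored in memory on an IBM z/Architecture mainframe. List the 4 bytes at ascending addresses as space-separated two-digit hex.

1772422754 in hexadecimal, padded to 32 bits, is 0x69A50662.
Split into bytes (most-significant first): 69 A5 06 62.
Big-endian stores the most-significant byte at the lowest address.
So the memory order matches the most-significant-first order: 69 A5 06 62.

69 A5 06 62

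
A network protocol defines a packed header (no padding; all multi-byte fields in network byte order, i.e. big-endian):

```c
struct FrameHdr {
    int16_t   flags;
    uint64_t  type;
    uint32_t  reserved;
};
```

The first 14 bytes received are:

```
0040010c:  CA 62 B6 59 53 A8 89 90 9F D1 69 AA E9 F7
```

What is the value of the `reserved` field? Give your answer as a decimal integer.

`reserved` follows `flags` (2 B), `type` (8 B), so it starts at offset 2 + 8 = 10 and occupies 4 bytes.
Bytes at offsets 10..13: 69 AA E9 F7.
In big-endian order the high byte comes first in memory.
The bytes are already most-significant first: 0x69AAE9F7.
0x69AAE9F7 = 1772808695.

1772808695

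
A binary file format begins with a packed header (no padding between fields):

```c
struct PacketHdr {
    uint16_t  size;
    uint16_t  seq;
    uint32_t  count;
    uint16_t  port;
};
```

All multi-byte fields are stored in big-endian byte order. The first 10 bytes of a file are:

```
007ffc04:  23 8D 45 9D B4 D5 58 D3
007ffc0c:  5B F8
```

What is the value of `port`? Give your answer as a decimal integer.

23544

`port` follows `size` (2 B), `seq` (2 B), `count` (4 B), so it starts at offset 2 + 2 + 4 = 8 and occupies 2 bytes.
Bytes at offsets 8..9: 5B F8.
Big-endian stores the most-significant byte at the lowest address.
The bytes are already most-significant first: 0x5BF8.
0x5BF8 = 23544.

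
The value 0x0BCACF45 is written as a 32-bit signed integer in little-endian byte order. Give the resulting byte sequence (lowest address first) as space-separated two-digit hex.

Split into bytes (most-significant first): 0B CA CF 45.
Little-endian stores the least-significant byte at the lowest address.
So at ascending addresses the bytes are 45 CF CA 0B.

45 CF CA 0B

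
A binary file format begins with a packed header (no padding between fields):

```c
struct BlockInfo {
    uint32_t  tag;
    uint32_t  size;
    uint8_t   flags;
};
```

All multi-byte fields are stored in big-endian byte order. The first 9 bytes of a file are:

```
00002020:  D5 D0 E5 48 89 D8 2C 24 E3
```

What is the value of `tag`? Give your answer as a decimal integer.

3587237192

`tag` is the first field, at byte offset 0, occupying 4 bytes.
Bytes at offsets 0..3: D5 D0 E5 48.
Big-endian stores the most-significant byte at the lowest address.
The bytes are already most-significant first: 0xD5D0E548.
0xD5D0E548 = 3587237192.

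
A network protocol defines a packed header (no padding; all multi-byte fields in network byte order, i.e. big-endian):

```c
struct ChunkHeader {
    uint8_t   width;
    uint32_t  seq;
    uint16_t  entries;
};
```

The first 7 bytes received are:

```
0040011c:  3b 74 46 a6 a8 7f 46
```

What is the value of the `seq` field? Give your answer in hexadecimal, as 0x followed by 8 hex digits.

0x7446A6A8

`seq` follows `width` (1 byte), so it starts at byte offset 1 and occupies 4 bytes.
Bytes at offsets 1..4: 74 46 A6 A8.
Big-endian: lowest address holds the most-significant byte.
The bytes are already most-significant first: 0x7446A6A8.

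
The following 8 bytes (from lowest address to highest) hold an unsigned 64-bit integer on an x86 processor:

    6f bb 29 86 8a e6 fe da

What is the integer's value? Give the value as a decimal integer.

Little-endian: lowest address holds the least-significant byte.
Reassemble most-significant byte first: DA FE E6 8A 86 29 BB 6F → 0xDAFEE68A8629BB6F.
0xDAFEE68A8629BB6F = 15780303626983553903.

15780303626983553903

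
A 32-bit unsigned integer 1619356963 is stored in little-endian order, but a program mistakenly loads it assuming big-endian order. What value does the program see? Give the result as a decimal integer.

594380128

1619356963 in 32-bit hexadecimal is 0x60856D23.
Stored little-endian, the bytes at ascending addresses are 23 6D 85 60.
Read back as big-endian, the last byte is least significant, giving 0x236D8560.
0x236D8560 = 594380128.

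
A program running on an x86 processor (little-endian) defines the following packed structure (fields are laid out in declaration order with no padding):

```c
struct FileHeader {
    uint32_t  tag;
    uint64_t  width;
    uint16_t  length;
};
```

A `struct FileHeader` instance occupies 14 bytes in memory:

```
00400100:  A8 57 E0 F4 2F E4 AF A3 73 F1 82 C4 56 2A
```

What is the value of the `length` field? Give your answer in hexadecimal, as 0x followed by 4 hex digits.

0x2A56

`length` follows `tag` (4 B), `width` (8 B), so it starts at offset 4 + 8 = 12 and occupies 2 bytes.
Bytes at offsets 12..13: 56 2A.
Little-endian stores the least-significant byte at the lowest address.
Reassemble most-significant byte first: 2A 56 → 0x2A56.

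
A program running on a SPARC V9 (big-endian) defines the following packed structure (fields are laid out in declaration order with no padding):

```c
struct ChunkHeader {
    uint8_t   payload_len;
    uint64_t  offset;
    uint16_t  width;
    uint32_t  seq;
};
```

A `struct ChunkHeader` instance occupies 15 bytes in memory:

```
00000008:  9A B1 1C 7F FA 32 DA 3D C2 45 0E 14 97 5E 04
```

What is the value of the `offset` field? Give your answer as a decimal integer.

`offset` follows `payload_len` (1 byte), so it starts at byte offset 1 and occupies 8 bytes.
Bytes at offsets 1..8: B1 1C 7F FA 32 DA 3D C2.
Big-endian stores the most-significant byte at the lowest address.
The bytes are already most-significant first: 0xB11C7FFA32DA3DC2.
0xB11C7FFA32DA3DC2 = 12762216156632858050.

12762216156632858050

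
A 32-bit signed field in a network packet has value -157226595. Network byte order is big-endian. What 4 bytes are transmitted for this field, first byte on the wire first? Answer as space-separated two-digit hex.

Two's complement of -157226595 in 32 bits: 157226595 = 0x095F1663; invert → 0xF6A0E99C; add 1 → 0xF6A0E99D.
Split into bytes (most-significant first): F6 A0 E9 9D.
Big-endian: lowest address holds the most-significant byte.
So the memory order matches the most-significant-first order: F6 A0 E9 9D.

F6 A0 E9 9D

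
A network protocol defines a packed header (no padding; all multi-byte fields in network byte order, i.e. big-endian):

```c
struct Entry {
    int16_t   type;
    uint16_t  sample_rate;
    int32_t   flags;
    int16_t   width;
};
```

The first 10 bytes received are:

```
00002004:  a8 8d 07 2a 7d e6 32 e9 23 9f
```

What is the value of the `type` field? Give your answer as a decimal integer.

-22387

`type` is the first field, at byte offset 0, occupying 2 bytes.
Bytes at offsets 0..1: A8 8D.
In big-endian order the high byte comes first in memory.
The bytes are already most-significant first: 0xA88D.
Top bit is set, so as a signed 16-bit value this is 0xA88D − 2^16 = -22387.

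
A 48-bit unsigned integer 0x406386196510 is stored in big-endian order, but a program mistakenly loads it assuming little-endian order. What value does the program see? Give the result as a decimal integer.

Stored big-endian, the bytes at ascending addresses are 40 63 86 19 65 10.
Read back as little-endian, the first byte is least significant, giving 0x106519866340.
0x106519866340 = 18026405978944.

18026405978944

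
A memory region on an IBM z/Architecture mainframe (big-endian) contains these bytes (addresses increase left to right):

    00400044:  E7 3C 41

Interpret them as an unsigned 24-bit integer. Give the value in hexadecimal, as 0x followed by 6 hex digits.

Big-endian: lowest address holds the most-significant byte.
The bytes are already most-significant first: 0xE73C41.

0xE73C41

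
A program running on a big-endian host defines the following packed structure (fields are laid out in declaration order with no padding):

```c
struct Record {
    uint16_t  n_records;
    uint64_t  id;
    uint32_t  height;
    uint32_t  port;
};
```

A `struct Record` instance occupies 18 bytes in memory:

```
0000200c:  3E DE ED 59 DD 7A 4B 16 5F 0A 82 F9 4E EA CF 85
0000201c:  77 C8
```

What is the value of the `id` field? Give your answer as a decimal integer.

`id` follows `n_records` (2 bytes), so it starts at byte offset 2 and occupies 8 bytes.
Bytes at offsets 2..9: ED 59 DD 7A 4B 16 5F 0A.
Big-endian: lowest address holds the most-significant byte.
The bytes are already most-significant first: 0xED59DD7A4B165F0A.
0xED59DD7A4B165F0A = 17102944577231675146.

17102944577231675146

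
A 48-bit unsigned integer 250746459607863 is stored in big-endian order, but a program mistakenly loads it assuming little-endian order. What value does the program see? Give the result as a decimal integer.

250746459607863 in 48-bit hexadecimal is 0xE40D75A75337.
Stored big-endian, the bytes at ascending addresses are E4 0D 75 A7 53 37.
Read back as little-endian, the first byte is least significant, giving 0x3753A7750DE4.
0x3753A7750DE4 = 60832431279588.

60832431279588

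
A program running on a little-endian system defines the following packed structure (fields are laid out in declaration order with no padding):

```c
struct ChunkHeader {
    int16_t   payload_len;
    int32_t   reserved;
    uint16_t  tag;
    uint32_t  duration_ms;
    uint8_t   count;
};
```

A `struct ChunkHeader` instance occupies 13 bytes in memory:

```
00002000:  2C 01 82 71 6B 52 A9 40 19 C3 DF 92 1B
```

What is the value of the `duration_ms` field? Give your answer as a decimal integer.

2464138009

`duration_ms` follows `payload_len` (2 B), `reserved` (4 B), `tag` (2 B), so it starts at offset 2 + 4 + 2 = 8 and occupies 4 bytes.
Bytes at offsets 8..11: 19 C3 DF 92.
In little-endian order the low byte comes first in memory.
Reassemble most-significant byte first: 92 DF C3 19 → 0x92DFC319.
0x92DFC319 = 2464138009.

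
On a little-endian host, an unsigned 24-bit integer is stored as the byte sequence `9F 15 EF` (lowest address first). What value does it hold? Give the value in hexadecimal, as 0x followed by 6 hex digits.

0xEF159F

Little-endian stores the least-significant byte at the lowest address.
Reassemble most-significant byte first: EF 15 9F → 0xEF159F.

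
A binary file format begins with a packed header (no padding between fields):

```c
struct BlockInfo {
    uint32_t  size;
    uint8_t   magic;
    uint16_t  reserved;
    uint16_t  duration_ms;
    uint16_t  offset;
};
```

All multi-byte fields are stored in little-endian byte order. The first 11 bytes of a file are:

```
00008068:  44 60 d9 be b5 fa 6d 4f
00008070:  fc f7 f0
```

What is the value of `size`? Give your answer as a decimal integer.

3201916996

`size` is the first field, at byte offset 0, occupying 4 bytes.
Bytes at offsets 0..3: 44 60 D9 BE.
Little-endian: lowest address holds the least-significant byte.
Reassemble most-significant byte first: BE D9 60 44 → 0xBED96044.
0xBED96044 = 3201916996.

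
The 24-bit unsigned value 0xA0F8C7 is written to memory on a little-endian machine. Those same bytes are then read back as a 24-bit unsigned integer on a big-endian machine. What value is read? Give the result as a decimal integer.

13105312

Stored little-endian, the bytes at ascending addresses are C7 F8 A0.
Read back as big-endian, the last byte is least significant, giving 0xC7F8A0.
0xC7F8A0 = 13105312.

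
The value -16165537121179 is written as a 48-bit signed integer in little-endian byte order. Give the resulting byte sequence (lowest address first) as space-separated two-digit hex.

Two's complement of -16165537121179 in 48 bits: 16165537121179 = 0x0EB3D519039B; invert → 0xF14C2AE6FC64; add 1 → 0xF14C2AE6FC65.
Split into bytes (most-significant first): F1 4C 2A E6 FC 65.
Little-endian: lowest address holds the least-significant byte.
So at ascending addresses the bytes are 65 FC E6 2A 4C F1.

65 FC E6 2A 4C F1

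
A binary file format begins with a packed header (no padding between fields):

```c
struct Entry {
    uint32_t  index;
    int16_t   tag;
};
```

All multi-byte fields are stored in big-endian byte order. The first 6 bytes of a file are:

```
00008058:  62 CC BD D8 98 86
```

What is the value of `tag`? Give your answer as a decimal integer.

-26490

`tag` follows `index` (4 bytes), so it starts at byte offset 4 and occupies 2 bytes.
Bytes at offsets 4..5: 98 86.
Big-endian stores the most-significant byte at the lowest address.
The bytes are already most-significant first: 0x9886.
Top bit is set, so as a signed 16-bit value this is 0x9886 − 2^16 = -26490.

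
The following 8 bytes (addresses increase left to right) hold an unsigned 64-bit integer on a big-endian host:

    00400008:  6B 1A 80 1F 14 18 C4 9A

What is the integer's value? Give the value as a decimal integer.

7717621782422275226

In big-endian order the high byte comes first in memory.
The bytes are already most-significant first: 0x6B1A801F1418C49A.
0x6B1A801F1418C49A = 7717621782422275226.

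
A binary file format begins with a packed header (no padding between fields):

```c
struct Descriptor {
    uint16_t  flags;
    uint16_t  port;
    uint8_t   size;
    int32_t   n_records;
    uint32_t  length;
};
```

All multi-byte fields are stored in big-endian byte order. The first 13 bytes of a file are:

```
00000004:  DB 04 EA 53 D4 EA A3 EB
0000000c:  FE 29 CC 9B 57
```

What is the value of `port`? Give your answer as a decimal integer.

`port` follows `flags` (2 bytes), so it starts at byte offset 2 and occupies 2 bytes.
Bytes at offsets 2..3: EA 53.
Big-endian stores the most-significant byte at the lowest address.
The bytes are already most-significant first: 0xEA53.
0xEA53 = 59987.

59987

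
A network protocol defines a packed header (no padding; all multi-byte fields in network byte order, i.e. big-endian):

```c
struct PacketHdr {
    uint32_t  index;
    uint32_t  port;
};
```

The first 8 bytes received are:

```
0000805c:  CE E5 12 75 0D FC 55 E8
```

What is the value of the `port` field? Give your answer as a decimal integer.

`port` follows `index` (4 bytes), so it starts at byte offset 4 and occupies 4 bytes.
Bytes at offsets 4..7: 0D FC 55 E8.
Big-endian: lowest address holds the most-significant byte.
The bytes are already most-significant first: 0x0DFC55E8.
0x0DFC55E8 = 234640872.

234640872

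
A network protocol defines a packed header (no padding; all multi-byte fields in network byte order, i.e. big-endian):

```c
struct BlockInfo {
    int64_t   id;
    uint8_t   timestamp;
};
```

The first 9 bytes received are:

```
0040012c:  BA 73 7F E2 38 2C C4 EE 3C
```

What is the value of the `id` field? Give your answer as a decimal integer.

-5011521350751435538

`id` is the first field, at byte offset 0, occupying 8 bytes.
Bytes at offsets 0..7: BA 73 7F E2 38 2C C4 EE.
In big-endian order the high byte comes first in memory.
The bytes are already most-significant first: 0xBA737FE2382CC4EE.
Top bit is set, so as a signed 64-bit value this is 0xBA737FE2382CC4EE − 2^64 = -5011521350751435538.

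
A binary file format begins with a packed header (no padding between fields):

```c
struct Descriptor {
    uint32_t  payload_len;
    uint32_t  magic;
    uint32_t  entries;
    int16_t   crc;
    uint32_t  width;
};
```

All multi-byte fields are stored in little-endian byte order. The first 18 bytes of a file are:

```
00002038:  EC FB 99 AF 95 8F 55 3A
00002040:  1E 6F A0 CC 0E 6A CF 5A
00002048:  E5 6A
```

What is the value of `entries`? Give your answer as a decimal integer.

`entries` follows `payload_len` (4 B), `magic` (4 B), so it starts at offset 4 + 4 = 8 and occupies 4 bytes.
Bytes at offsets 8..11: 1E 6F A0 CC.
Little-endian stores the least-significant byte at the lowest address.
Reassemble most-significant byte first: CC A0 6F 1E → 0xCCA06F1E.
0xCCA06F1E = 3433066270.

3433066270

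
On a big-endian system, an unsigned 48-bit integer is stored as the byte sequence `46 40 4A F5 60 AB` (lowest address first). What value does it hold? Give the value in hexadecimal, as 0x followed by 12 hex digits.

0x46404AF560AB

Big-endian stores the most-significant byte at the lowest address.
The bytes are already most-significant first: 0x46404AF560AB.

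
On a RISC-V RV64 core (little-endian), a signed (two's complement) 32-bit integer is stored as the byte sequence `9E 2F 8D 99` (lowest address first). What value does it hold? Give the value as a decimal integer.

Little-endian stores the least-significant byte at the lowest address.
Reassemble most-significant byte first: 99 8D 2F 9E → 0x998D2F9E.
Top bit is set, so as a signed 32-bit value this is 0x998D2F9E − 2^32 = -1718800482.

-1718800482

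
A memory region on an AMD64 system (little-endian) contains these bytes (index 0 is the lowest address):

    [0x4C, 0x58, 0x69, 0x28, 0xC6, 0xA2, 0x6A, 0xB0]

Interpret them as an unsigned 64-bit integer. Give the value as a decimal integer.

12712151870171863116

Little-endian: lowest address holds the least-significant byte.
Reassemble most-significant byte first: B0 6A A2 C6 28 69 58 4C → 0xB06AA2C62869584C.
0xB06AA2C62869584C = 12712151870171863116.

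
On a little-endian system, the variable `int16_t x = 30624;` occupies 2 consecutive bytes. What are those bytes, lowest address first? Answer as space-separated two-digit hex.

30624 in hexadecimal, padded to 16 bits, is 0x77A0.
Split into bytes (most-significant first): 77 A0.
Little-endian: lowest address holds the least-significant byte.
So at ascending addresses the bytes are A0 77.

A0 77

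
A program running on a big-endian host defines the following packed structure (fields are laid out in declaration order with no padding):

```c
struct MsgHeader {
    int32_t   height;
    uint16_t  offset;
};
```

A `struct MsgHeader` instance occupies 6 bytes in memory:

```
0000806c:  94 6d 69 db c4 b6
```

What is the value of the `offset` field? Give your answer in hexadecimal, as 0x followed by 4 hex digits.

`offset` follows `height` (4 bytes), so it starts at byte offset 4 and occupies 2 bytes.
Bytes at offsets 4..5: C4 B6.
Big-endian: lowest address holds the most-significant byte.
The bytes are already most-significant first: 0xC4B6.

0xC4B6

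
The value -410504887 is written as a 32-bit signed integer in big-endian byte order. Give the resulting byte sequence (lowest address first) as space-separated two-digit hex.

E7 88 31 49

Two's complement of -410504887 in 32 bits: 410504887 = 0x1877CEB7; invert → 0xE7883148; add 1 → 0xE7883149.
Split into bytes (most-significant first): E7 88 31 49.
Big-endian stores the most-significant byte at the lowest address.
So the memory order matches the most-significant-first order: E7 88 31 49.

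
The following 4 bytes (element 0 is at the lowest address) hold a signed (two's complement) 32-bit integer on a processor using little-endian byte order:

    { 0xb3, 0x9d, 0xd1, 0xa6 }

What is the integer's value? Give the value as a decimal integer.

Little-endian: lowest address holds the least-significant byte.
Reassemble most-significant byte first: A6 D1 9D B3 → 0xA6D19DB3.
Top bit is set, so as a signed 32-bit value this is 0xA6D19DB3 − 2^32 = -1496212045.

-1496212045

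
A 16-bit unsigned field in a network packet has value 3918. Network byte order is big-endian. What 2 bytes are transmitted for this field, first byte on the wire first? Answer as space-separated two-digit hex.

3918 in hexadecimal, padded to 16 bits, is 0x0F4E.
Split into bytes (most-significant first): 0F 4E.
Big-endian stores the most-significant byte at the lowest address.
So the memory order matches the most-significant-first order: 0F 4E.

0F 4E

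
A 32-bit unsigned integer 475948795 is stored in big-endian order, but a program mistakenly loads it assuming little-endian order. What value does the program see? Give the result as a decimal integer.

475948795 in 32-bit hexadecimal is 0x1C5E66FB.
Stored big-endian, the bytes at ascending addresses are 1C 5E 66 FB.
Read back as little-endian, the first byte is least significant, giving 0xFB665E1C.
0xFB665E1C = 4217789980.

4217789980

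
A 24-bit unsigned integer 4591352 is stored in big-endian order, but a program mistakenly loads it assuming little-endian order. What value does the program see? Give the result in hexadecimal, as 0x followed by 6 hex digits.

0xF80E46

4591352 in 24-bit hexadecimal is 0x460EF8.
Stored big-endian, the bytes at ascending addresses are 46 0E F8.
Read back as little-endian, the first byte is least significant, giving 0xF80E46.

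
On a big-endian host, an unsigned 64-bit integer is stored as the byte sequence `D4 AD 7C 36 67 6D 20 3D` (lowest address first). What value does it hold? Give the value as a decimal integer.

In big-endian order the high byte comes first in memory.
The bytes are already most-significant first: 0xD4AD7C36676D203D.
0xD4AD7C36676D203D = 15325041680116949053.

15325041680116949053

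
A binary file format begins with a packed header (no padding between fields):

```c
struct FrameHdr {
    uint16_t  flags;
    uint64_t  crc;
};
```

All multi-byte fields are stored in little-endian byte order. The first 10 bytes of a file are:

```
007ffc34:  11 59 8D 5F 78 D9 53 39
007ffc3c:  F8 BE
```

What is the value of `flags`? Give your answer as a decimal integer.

`flags` is the first field, at byte offset 0, occupying 2 bytes.
Bytes at offsets 0..1: 11 59.
Little-endian stores the least-significant byte at the lowest address.
Reassemble most-significant byte first: 59 11 → 0x5911.
0x5911 = 22801.

22801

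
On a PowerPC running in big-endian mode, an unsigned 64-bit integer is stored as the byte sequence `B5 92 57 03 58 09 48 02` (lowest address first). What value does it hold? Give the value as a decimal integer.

Big-endian stores the most-significant byte at the lowest address.
The bytes are already most-significant first: 0xB592570358094802.
0xB592570358094802 = 13083615539338233858.

13083615539338233858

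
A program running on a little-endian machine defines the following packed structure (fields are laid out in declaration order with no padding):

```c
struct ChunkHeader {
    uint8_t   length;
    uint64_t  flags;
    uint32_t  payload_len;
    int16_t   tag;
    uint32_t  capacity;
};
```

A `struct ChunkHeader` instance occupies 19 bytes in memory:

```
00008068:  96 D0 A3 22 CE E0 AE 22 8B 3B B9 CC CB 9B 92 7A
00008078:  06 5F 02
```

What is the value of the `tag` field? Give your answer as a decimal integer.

`tag` follows `length` (1 B), `flags` (8 B), `payload_len` (4 B), so it starts at offset 1 + 8 + 4 = 13 and occupies 2 bytes.
Bytes at offsets 13..14: 9B 92.
Little-endian: lowest address holds the least-significant byte.
Reassemble most-significant byte first: 92 9B → 0x929B.
Top bit is set, so as a signed 16-bit value this is 0x929B − 2^16 = -28005.

-28005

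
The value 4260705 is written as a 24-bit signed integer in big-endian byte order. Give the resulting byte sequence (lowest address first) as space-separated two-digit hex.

41 03 61

4260705 in hexadecimal, padded to 24 bits, is 0x410361.
Split into bytes (most-significant first): 41 03 61.
Big-endian: lowest address holds the most-significant byte.
So the memory order matches the most-significant-first order: 41 03 61.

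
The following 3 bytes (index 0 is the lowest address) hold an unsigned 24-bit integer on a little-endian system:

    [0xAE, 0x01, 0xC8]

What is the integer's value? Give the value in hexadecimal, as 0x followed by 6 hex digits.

Little-endian: lowest address holds the least-significant byte.
Reassemble most-significant byte first: C8 01 AE → 0xC801AE.

0xC801AE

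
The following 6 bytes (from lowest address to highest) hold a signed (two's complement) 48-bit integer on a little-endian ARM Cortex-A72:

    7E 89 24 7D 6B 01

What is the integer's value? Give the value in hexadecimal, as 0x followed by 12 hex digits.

0x016B7D24897E

Little-endian stores the least-significant byte at the lowest address.
Reassemble most-significant byte first: 01 6B 7D 24 89 7E → 0x016B7D24897E.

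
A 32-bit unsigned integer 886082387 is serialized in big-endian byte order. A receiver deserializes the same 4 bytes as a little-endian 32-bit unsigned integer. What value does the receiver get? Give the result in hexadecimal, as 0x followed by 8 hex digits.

886082387 in 32-bit hexadecimal is 0x34D08B53.
Stored big-endian, the bytes at ascending addresses are 34 D0 8B 53.
Read back as little-endian, the first byte is least significant, giving 0x538BD034.

0x538BD034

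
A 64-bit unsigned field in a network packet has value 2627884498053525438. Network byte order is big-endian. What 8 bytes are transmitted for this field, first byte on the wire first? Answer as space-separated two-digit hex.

2627884498053525438 in hexadecimal, padded to 64 bits, is 0x24781F07213C6FBE.
Split into bytes (most-significant first): 24 78 1F 07 21 3C 6F BE.
Big-endian stores the most-significant byte at the lowest address.
So the memory order matches the most-significant-first order: 24 78 1F 07 21 3C 6F BE.

24 78 1F 07 21 3C 6F BE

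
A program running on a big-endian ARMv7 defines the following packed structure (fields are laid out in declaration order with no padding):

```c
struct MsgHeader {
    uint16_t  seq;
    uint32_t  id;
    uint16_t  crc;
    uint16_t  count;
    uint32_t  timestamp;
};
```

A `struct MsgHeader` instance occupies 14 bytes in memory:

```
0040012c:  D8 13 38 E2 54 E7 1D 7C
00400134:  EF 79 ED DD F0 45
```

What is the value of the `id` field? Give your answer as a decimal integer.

`id` follows `seq` (2 bytes), so it starts at byte offset 2 and occupies 4 bytes.
Bytes at offsets 2..5: 38 E2 54 E7.
Big-endian: lowest address holds the most-significant byte.
The bytes are already most-significant first: 0x38E254E7.
0x38E254E7 = 954356967.

954356967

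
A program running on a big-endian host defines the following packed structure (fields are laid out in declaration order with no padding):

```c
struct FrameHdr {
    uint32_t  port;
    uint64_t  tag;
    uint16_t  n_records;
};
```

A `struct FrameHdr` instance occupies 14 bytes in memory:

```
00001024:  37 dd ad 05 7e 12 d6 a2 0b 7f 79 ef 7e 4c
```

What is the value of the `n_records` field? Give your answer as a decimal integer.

32332

`n_records` follows `port` (4 B), `tag` (8 B), so it starts at offset 4 + 8 = 12 and occupies 2 bytes.
Bytes at offsets 12..13: 7E 4C.
In big-endian order the high byte comes first in memory.
The bytes are already most-significant first: 0x7E4C.
0x7E4C = 32332.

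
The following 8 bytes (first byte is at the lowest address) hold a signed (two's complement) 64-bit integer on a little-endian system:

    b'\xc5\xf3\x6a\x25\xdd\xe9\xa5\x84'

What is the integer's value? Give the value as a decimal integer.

In little-endian order the low byte comes first in memory.
Reassemble most-significant byte first: 84 A5 E9 DD 25 6A F3 C5 → 0x84A5E9DD256AF3C5.
Top bit is set, so as a signed 64-bit value this is 0x84A5E9DD256AF3C5 − 2^64 = -8888441153520995387.

-8888441153520995387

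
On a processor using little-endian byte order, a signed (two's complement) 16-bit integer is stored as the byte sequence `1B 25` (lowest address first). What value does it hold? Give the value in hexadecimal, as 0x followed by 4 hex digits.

0x251B

Little-endian stores the least-significant byte at the lowest address.
Reassemble most-significant byte first: 25 1B → 0x251B.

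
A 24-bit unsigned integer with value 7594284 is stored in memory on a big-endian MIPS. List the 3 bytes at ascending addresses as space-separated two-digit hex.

73 E1 2C

7594284 in hexadecimal, padded to 24 bits, is 0x73E12C.
Split into bytes (most-significant first): 73 E1 2C.
Big-endian stores the most-significant byte at the lowest address.
So the memory order matches the most-significant-first order: 73 E1 2C.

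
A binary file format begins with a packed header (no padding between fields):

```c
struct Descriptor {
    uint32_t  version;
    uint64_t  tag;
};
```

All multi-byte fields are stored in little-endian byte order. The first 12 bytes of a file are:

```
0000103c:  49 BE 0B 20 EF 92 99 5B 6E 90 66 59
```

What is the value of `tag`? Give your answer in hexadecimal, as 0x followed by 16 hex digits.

`tag` follows `version` (4 bytes), so it starts at byte offset 4 and occupies 8 bytes.
Bytes at offsets 4..11: EF 92 99 5B 6E 90 66 59.
In little-endian order the low byte comes first in memory.
Reassemble most-significant byte first: 59 66 90 6E 5B 99 92 EF → 0x5966906E5B9992EF.

0x5966906E5B9992EF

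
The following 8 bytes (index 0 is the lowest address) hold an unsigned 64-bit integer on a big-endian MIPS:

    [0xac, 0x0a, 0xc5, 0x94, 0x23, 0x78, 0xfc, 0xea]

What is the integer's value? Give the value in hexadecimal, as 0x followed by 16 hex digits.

0xAC0AC5942378FCEA

In big-endian order the high byte comes first in memory.
The bytes are already most-significant first: 0xAC0AC5942378FCEA.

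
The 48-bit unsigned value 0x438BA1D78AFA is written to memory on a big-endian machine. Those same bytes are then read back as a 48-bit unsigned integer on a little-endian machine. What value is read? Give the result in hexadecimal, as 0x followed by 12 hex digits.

Stored big-endian, the bytes at ascending addresses are 43 8B A1 D7 8A FA.
Read back as little-endian, the first byte is least significant, giving 0xFA8AD7A18B43.

0xFA8AD7A18B43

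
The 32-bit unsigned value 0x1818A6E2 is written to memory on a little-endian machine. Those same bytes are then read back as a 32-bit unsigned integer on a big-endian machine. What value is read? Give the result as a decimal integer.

3802535960

Stored little-endian, the bytes at ascending addresses are E2 A6 18 18.
Read back as big-endian, the last byte is least significant, giving 0xE2A61818.
0xE2A61818 = 3802535960.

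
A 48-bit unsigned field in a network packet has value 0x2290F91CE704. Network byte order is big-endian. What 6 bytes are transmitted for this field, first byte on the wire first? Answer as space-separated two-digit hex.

Split into bytes (most-significant first): 22 90 F9 1C E7 04.
Big-endian stores the most-significant byte at the lowest address.
So the memory order matches the most-significant-first order: 22 90 F9 1C E7 04.

22 90 F9 1C E7 04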